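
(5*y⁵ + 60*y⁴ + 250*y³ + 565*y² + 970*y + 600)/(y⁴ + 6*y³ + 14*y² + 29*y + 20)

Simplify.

Factor: 5*y⁵ + 60*y⁴ + 250*y³ + 565*y² + 970*y + 600 = 5·(y² + y + 5)·(y + 4)·(y + 1)·(y + 6);  y⁴ + 6*y³ + 14*y² + 29*y + 20 = (y + 1)·(y² + y + 5)·(y + 4)
Cancel the common factors (y² + y + 5), (y + 1), (y + 4).

5*y + 30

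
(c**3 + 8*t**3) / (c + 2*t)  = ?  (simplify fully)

c**2 - 2*c*t + 4*t**2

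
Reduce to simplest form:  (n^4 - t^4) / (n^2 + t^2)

n^4 - t^4 factors as -(-n + t)*(n + t)*(n^2 + t^2).

n^2 - t^2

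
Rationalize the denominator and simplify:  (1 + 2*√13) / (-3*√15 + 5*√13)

Multiply numerator and denominator by 3*√15 + 5*√13.
Denominator becomes 190; numerator becomes 3*√15 + 5*√13 + 6*√195 + 130.

(3*√15 + 5*√13 + 6*√195 + 130)/190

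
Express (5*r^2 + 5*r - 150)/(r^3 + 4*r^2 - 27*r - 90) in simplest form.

Factor: 5*r^2 + 5*r - 150 = 5*(r + 6)*(r - 5);  r^3 + 4*r^2 - 27*r - 90 = (r + 3)*(r - 5)*(r + 6)
Cancel the common factors (r + 6), (r - 5).

5/(r + 3)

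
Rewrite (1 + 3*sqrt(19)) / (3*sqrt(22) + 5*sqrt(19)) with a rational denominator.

(-9*sqrt(418) - 3*sqrt(22) + 5*sqrt(19) + 285)/277

Multiply numerator and denominator by -3*sqrt(22) + 5*sqrt(19).
Denominator becomes 277; numerator becomes -9*sqrt(418) - 3*sqrt(22) + 5*sqrt(19) + 285.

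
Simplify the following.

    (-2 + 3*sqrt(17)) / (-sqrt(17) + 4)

-43 - 10*sqrt(17)

Multiply numerator and denominator by 4 + sqrt(17).
Denominator becomes -1; numerator becomes 10*sqrt(17) + 43.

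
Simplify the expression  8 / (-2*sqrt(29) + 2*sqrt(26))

(-4*sqrt(29) - 4*sqrt(26))/3

Multiply numerator and denominator by 2*sqrt(26) + 2*sqrt(29).
Denominator becomes -12; numerator becomes 16*sqrt(26) + 16*sqrt(29).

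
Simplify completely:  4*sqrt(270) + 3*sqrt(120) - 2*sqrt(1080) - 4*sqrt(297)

4*sqrt(270) = 12*sqrt(30); 3*sqrt(120) = 6*sqrt(30); 2*sqrt(1080) = 12*sqrt(30); 4*sqrt(297) = 12*sqrt(33)

-12*sqrt(33) + 6*sqrt(30)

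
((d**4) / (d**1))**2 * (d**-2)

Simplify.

d**4

Inside the bracket: d**3
Raise to the power 2: d**6
Multiply by (d**-2): add exponents.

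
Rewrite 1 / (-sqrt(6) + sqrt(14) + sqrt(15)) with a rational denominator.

(-23*sqrt(6) + 5*sqrt(15) + 7*sqrt(14) + 12*sqrt(35))/311

Group as (sqrt(14) + sqrt(15)) - sqrt(6); multiply by (sqrt(14) + sqrt(15)) + sqrt(6), then rationalise the remaining surd.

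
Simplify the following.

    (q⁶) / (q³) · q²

q⁵

Quotient: q³
Multiply by q²: add exponents.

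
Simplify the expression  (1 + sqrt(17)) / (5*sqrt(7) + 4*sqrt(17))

(-5*sqrt(119) - 5*sqrt(7) + 4*sqrt(17) + 68)/97

Multiply numerator and denominator by -5*sqrt(7) + 4*sqrt(17).
Denominator becomes 97; numerator becomes -5*sqrt(119) - 5*sqrt(7) + 4*sqrt(17) + 68.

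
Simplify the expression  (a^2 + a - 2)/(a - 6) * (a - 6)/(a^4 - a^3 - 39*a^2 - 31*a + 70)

1/(a^2 - 2*a - 35)

Factor: a^2 + a - 2 = (a + 2)*(a - 1);  a^4 - a^3 - 39*a^2 - 31*a + 70 = (a - 7)*(a + 5)*(a - 1)*(a + 2)
Cancel the common factors (a - 1), (a - 6), (a + 2).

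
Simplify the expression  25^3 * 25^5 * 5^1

25^3 = 5^6; 25^5 = 5^10; 5^1 = 5^1
Combine exponents: 5^17

5^17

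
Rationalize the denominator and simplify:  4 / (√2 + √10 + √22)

(-14*√10 - 30*√2 + 4*√110 + 10*√22)/5

Group as (√2 + √22) + √10; multiply by (√2 + √22) - √10, then rationalise the remaining surd.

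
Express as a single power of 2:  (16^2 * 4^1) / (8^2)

16^2 = 2^8; 4^1 = 2^2; 8^2 = 2^6
Combine exponents: 2^4

2^4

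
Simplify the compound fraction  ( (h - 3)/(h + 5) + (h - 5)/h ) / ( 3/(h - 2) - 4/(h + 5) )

Numerator: (h - 3)/(h + 5) + (h - 5)/h = (2*h² - 3*h - 25)/(h² + 5*h)
Denominator: 3/(h - 2) - 4/(h + 5) = (-h + 23)/(h² + 3*h - 10)
Divide: ((2*h² - 3*h - 25)/(h² + 5*h)) · ((h² + 3*h - 10)/(-h + 23)) = (-2*h³ + 7*h² + 19*h - 50)/(h² - 23*h)

(-2*h³ + 7*h² + 19*h - 50)/(h² - 23*h)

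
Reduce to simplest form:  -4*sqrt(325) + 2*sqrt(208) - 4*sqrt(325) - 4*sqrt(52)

-40*sqrt(13)

4*sqrt(325) = 20*sqrt(13); 2*sqrt(208) = 8*sqrt(13); 4*sqrt(325) = 20*sqrt(13); 4*sqrt(52) = 8*sqrt(13)
Combine: (-20 + 8 - 20 - 8)·sqrt(13) = -40*sqrt(13)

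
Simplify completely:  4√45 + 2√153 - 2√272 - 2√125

4√45 = 12*√5; 2√153 = 6*√17; 2√272 = 8*√17; 2√125 = 10*√5

-2*√17 + 2*√5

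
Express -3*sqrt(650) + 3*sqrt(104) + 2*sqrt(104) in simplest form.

3*sqrt(650) = 15*sqrt(26); 3*sqrt(104) = 6*sqrt(26); 2*sqrt(104) = 4*sqrt(26)
Combine: (-15 + 6 + 4)·sqrt(26) = -5*sqrt(26)

-5*sqrt(26)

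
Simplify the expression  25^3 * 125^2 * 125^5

5^27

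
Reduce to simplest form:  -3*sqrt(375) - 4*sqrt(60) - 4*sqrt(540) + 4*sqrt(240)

3*sqrt(375) = 15*sqrt(15); 4*sqrt(60) = 8*sqrt(15); 4*sqrt(540) = 24*sqrt(15); 4*sqrt(240) = 16*sqrt(15)
Combine: (-15 - 8 - 24 + 16)·sqrt(15) = -31*sqrt(15)

-31*sqrt(15)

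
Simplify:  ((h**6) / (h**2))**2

h**8

Inside the bracket: h**4
Raise to the power 2: h**8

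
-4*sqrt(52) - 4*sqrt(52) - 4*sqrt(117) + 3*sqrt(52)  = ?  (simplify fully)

-22*sqrt(13)

4*sqrt(52) = 8*sqrt(13); 4*sqrt(52) = 8*sqrt(13); 4*sqrt(117) = 12*sqrt(13); 3*sqrt(52) = 6*sqrt(13)
Combine: (-8 - 8 - 12 + 6)·sqrt(13) = -22*sqrt(13)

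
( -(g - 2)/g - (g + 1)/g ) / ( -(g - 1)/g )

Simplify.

Numerator: -(g - 2)/g - (g + 1)/g = (-2*g + 1)/g
Denominator: -(g - 1)/g = (-g + 1)/g
Divide: ((-2*g + 1)/g) · (g/(-g + 1)) = (2*g - 1)/(g - 1)

(2*g - 1)/(g - 1)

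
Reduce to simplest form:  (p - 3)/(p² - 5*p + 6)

1/(p - 2)

Factor: p² - 5*p + 6 = (p - 2)·(p - 3)
Cancel the common factor (p - 3).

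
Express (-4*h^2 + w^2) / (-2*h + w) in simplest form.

2*h + w

Factor w^2 - (2*h)^2 and cancel (-2*h + w).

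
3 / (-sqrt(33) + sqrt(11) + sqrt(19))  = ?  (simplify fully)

(9*sqrt(33) + 75*sqrt(19) + 123*sqrt(11) + 66*sqrt(57))/827

Group as (sqrt(11) + sqrt(19)) - sqrt(33); multiply by (sqrt(11) + sqrt(19)) + sqrt(33), then rationalise the remaining surd.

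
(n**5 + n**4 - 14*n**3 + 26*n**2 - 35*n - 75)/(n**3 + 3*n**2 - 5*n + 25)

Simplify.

Factor: n**5 + n**4 - 14*n**3 + 26*n**2 - 35*n - 75 = (n + 5)*(n + 1)*(n**2 - 2*n + 5)*(n - 3);  n**3 + 3*n**2 - 5*n + 25 = (n + 5)*(n**2 - 2*n + 5)
Cancel the common factors (n**2 - 2*n + 5), (n + 5).

n**2 - 2*n - 3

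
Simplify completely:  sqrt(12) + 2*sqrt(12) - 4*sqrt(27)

-6*sqrt(3)

sqrt(12) = 2*sqrt(3); 2*sqrt(12) = 4*sqrt(3); 4*sqrt(27) = 12*sqrt(3)
Combine: (2 + 4 - 12)·sqrt(3) = -6*sqrt(3)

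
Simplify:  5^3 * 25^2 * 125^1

5^3 = 5^3; 25^2 = 5^4; 125^1 = 5^3
Combine exponents: 5^10

5^10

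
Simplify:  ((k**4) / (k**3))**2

k**2

Inside the bracket: k**1
Raise to the power 2: k**2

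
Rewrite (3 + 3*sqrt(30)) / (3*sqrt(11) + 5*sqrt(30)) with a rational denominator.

Multiply numerator and denominator by -3*sqrt(11) + 5*sqrt(30).
Denominator becomes 651; numerator becomes -9*sqrt(330) - 9*sqrt(11) + 15*sqrt(30) + 450.

(-3*sqrt(330) - 3*sqrt(11) + 5*sqrt(30) + 150)/217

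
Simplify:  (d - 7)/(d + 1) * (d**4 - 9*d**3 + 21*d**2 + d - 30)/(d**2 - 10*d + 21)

d**2 - 7*d + 10

Factor: d**4 - 9*d**3 + 21*d**2 + d - 30 = (d - 2)*(d - 3)*(d - 5)*(d + 1);  d**2 - 10*d + 21 = (d - 7)*(d - 3)
Cancel the common factors (d - 3), (d + 1), (d - 7).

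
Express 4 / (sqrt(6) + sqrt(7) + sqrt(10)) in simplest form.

(-16*sqrt(105) + 12*sqrt(10) + 36*sqrt(7) + 44*sqrt(6))/159

Group as (sqrt(7) + sqrt(10)) + sqrt(6); multiply by (sqrt(7) + sqrt(10)) - sqrt(6), then rationalise the remaining surd.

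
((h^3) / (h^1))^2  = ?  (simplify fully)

h^4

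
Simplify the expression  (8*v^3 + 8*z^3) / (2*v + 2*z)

Factor as (a+b)(a^2-ab+b^2) with a=(2*z), b=(2*v).

4*v^2 - 4*v*z + 4*z^2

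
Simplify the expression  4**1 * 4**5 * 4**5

2**22

4**1 = 2**2; 4**5 = 2**10; 4**5 = 2**10
Combine exponents: 2**22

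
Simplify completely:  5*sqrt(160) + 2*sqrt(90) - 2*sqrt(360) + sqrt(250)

5*sqrt(160) = 20*sqrt(10); 2*sqrt(90) = 6*sqrt(10); 2*sqrt(360) = 12*sqrt(10); sqrt(250) = 5*sqrt(10)
Combine: (20 + 6 - 12 + 5)·sqrt(10) = 19*sqrt(10)

19*sqrt(10)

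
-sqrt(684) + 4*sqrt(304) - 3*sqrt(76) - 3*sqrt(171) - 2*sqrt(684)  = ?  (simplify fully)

sqrt(684) = 6*sqrt(19); 4*sqrt(304) = 16*sqrt(19); 3*sqrt(76) = 6*sqrt(19); 3*sqrt(171) = 9*sqrt(19); 2*sqrt(684) = 12*sqrt(19)
Combine: (-6 + 16 - 6 - 9 - 12)·sqrt(19) = -17*sqrt(19)

-17*sqrt(19)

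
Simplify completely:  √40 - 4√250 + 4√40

√40 = 2*√10; 4√250 = 20*√10; 4√40 = 8*√10
Combine: (2 - 20 + 8)·√10 = -10*√10

-10*√10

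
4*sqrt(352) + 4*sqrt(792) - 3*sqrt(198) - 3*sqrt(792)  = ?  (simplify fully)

13*sqrt(22)

4*sqrt(352) = 16*sqrt(22); 4*sqrt(792) = 24*sqrt(22); 3*sqrt(198) = 9*sqrt(22); 3*sqrt(792) = 18*sqrt(22)
Combine: (16 + 24 - 9 - 18)·sqrt(22) = 13*sqrt(22)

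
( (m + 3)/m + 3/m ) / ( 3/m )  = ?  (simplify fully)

Numerator: (m + 3)/m + 3/m = (m + 6)/m
Denominator: 3/m = 3/m
Divide: ((m + 6)/m) · (m/3) = m/3 + 2

m/3 + 2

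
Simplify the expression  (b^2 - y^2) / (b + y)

b - y

Factor b^2 - y^2 and cancel (b + y).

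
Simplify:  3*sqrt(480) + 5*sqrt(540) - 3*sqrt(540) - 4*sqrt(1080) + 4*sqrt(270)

12*sqrt(15)

3*sqrt(480) = 12*sqrt(30); 5*sqrt(540) = 30*sqrt(15); 3*sqrt(540) = 18*sqrt(15); 4*sqrt(1080) = 24*sqrt(30); 4*sqrt(270) = 12*sqrt(30)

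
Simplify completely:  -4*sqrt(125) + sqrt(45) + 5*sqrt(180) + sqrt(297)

4*sqrt(125) = 20*sqrt(5); sqrt(45) = 3*sqrt(5); 5*sqrt(180) = 30*sqrt(5); sqrt(297) = 3*sqrt(33)

3*sqrt(33) + 13*sqrt(5)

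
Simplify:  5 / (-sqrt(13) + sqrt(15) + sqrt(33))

Group as (sqrt(15) + sqrt(33)) - sqrt(13); multiply by (sqrt(15) + sqrt(33)) + sqrt(13), then rationalise the remaining surd.

(-35*sqrt(13) - 5*sqrt(33) + 31*sqrt(15) + 6*sqrt(715))/151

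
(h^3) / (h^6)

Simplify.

Quotient: (h^-3)

h^(-3)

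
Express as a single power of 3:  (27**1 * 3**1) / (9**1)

27**1 = 3**3; 3**1 = 3**1; 9**1 = 3**2
Combine exponents: 3**2

3**2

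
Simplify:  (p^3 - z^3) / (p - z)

Apply the difference-of-cubes factorisation and cancel (p - z).

p^2 + p*z + z^2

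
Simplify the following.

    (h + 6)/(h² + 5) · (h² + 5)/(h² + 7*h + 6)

1/(h + 1)

Factor: h² + 7*h + 6 = (h + 6)·(h + 1)
Cancel the common factors (h² + 5), (h + 6).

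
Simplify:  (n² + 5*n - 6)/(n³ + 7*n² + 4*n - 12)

Factor: n² + 5*n - 6 = (n - 1)·(n + 6);  n³ + 7*n² + 4*n - 12 = (n + 2)·(n - 1)·(n + 6)
Cancel the common factors (n + 6), (n - 1).

1/(n + 2)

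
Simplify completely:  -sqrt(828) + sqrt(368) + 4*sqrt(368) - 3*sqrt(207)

5*sqrt(23)

sqrt(828) = 6*sqrt(23); sqrt(368) = 4*sqrt(23); 4*sqrt(368) = 16*sqrt(23); 3*sqrt(207) = 9*sqrt(23)
Combine: (-6 + 4 + 16 - 9)·sqrt(23) = 5*sqrt(23)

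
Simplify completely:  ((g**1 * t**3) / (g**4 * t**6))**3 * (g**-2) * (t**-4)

1/(g**11*t**13)

Inside the bracket: (g**-3) * (t**-3)
Raise to the power 3: (g**-9) * (t**-9)
Multiply by (g**-2) * (t**-4): add exponents.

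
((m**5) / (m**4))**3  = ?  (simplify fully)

m**3

Inside the bracket: m**1
Raise to the power 3: m**3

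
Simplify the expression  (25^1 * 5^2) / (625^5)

25^1 = 5^2; 5^2 = 5^2; 625^5 = 5^20
Combine exponents: 5^(-16)

5^(-16)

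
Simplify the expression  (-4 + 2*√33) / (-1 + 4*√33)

(-14*√33 + 260)/527

Multiply numerator and denominator by -4*√33 - 1.
Denominator becomes -527; numerator becomes -260 + 14*√33.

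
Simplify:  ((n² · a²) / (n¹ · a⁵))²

n²/a⁶

Inside the bracket: n¹ · (a^-3)
Raise to the power 2: n² · (a^-6)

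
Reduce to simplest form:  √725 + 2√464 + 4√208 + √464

16*√13 + 17*√29

√725 = 5*√29; 2√464 = 8*√29; 4√208 = 16*√13; √464 = 4*√29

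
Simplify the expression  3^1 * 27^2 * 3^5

3^1 = 3^1; 27^2 = 3^6; 3^5 = 3^5
Combine exponents: 3^12

3^12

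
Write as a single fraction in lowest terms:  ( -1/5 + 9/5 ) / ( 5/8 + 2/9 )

576/305

Numerator: -1/5 + 9/5 = 8/5
Denominator: 5/8 + 2/9 = 61/72
Divide: (8/5) · (72/61) = 576/305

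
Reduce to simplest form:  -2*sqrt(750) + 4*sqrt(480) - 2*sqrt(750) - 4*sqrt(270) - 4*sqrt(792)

-24*sqrt(22) - 16*sqrt(30)

2*sqrt(750) = 10*sqrt(30); 4*sqrt(480) = 16*sqrt(30); 2*sqrt(750) = 10*sqrt(30); 4*sqrt(270) = 12*sqrt(30); 4*sqrt(792) = 24*sqrt(22)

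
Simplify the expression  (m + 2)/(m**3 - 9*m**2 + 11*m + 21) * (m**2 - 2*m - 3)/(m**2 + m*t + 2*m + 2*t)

Factor: m**3 - 9*m**2 + 11*m + 21 = (m - 7)*(m + 1)*(m - 3);  m**2 - 2*m - 3 = (m - 3)*(m + 1);  m**2 + m*t + 2*m + 2*t = (m + 2)*(m + t)
Cancel the common factors (m + 2), (m + 1), (m - 3).

1/(m**2 + m*t - 7*m - 7*t)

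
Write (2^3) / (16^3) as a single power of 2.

2^(-9)

2^3 = 2^3; 16^3 = 2^12
Combine exponents: 2^(-9)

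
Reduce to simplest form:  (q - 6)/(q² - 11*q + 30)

1/(q - 5)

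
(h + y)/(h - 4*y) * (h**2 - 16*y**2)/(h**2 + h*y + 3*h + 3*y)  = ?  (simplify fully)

Factor: h**2 - 16*y**2 = (h - 4*y)*(h + 4*y);  h**2 + h*y + 3*h + 3*y = (h + y)*(h + 3)
Cancel the common factors (h + y), (h - 4*y).

(h + 4*y)/(h + 3)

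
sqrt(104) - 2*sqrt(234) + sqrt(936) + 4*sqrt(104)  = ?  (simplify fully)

sqrt(104) = 2*sqrt(26); 2*sqrt(234) = 6*sqrt(26); sqrt(936) = 6*sqrt(26); 4*sqrt(104) = 8*sqrt(26)
Combine: (2 - 6 + 6 + 8)·sqrt(26) = 10*sqrt(26)

10*sqrt(26)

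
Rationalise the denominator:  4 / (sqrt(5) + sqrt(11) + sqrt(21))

(-8*sqrt(1155) - 20*sqrt(21) + 60*sqrt(11) + 108*sqrt(5))/195

Group as (sqrt(5) + sqrt(21)) + sqrt(11); multiply by (sqrt(5) + sqrt(21)) - sqrt(11), then rationalise the remaining surd.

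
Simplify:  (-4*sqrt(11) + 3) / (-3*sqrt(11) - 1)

Multiply numerator and denominator by -1 + 3*sqrt(11).
Denominator becomes -98; numerator becomes -135 + 13*sqrt(11).

(-13*sqrt(11) + 135)/98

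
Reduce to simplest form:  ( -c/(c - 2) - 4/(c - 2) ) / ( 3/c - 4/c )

Numerator: -c/(c - 2) - 4/(c - 2) = (-c - 4)/(c - 2)
Denominator: 3/c - 4/c = -1/c
Divide: ((-c - 4)/(c - 2)) · (-c) = (c^2 + 4*c)/(c - 2)

(c^2 + 4*c)/(c - 2)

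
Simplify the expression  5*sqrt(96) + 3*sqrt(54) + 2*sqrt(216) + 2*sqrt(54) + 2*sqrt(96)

5*sqrt(96) = 20*sqrt(6); 3*sqrt(54) = 9*sqrt(6); 2*sqrt(216) = 12*sqrt(6); 2*sqrt(54) = 6*sqrt(6); 2*sqrt(96) = 8*sqrt(6)
Combine: (20 + 9 + 12 + 6 + 8)·sqrt(6) = 55*sqrt(6)

55*sqrt(6)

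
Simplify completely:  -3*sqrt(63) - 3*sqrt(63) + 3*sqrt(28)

-12*sqrt(7)

3*sqrt(63) = 9*sqrt(7); 3*sqrt(63) = 9*sqrt(7); 3*sqrt(28) = 6*sqrt(7)
Combine: (-9 - 9 + 6)·sqrt(7) = -12*sqrt(7)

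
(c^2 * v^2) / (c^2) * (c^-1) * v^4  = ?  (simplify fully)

v^6/c

Quotient: v^2
Multiply by (c^-1) * v^4: add exponents.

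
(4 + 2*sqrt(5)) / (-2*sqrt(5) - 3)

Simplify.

(-8 - 2*sqrt(5))/11

Multiply numerator and denominator by -3 + 2*sqrt(5).
Denominator becomes -11; numerator becomes 2*sqrt(5) + 8.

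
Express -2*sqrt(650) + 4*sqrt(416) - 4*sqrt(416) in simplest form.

-10*sqrt(26)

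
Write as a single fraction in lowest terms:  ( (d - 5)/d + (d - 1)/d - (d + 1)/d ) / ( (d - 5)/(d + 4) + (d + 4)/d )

(d^2 - 3*d - 28)/(2*d^2 + 3*d + 16)

Numerator: (d - 5)/d + (d - 1)/d - (d + 1)/d = (d - 7)/d
Denominator: (d - 5)/(d + 4) + (d + 4)/d = (2*d^2 + 3*d + 16)/(d^2 + 4*d)
Divide: ((d - 7)/d) · ((d^2 + 4*d)/(2*d^2 + 3*d + 16)) = (d^2 - 3*d - 28)/(2*d^2 + 3*d + 16)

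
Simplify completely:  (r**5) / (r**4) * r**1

r**2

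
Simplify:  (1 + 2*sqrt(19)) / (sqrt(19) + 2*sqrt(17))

Multiply numerator and denominator by -2*sqrt(17) + sqrt(19).
Denominator becomes -49; numerator becomes -4*sqrt(323) - 2*sqrt(17) + sqrt(19) + 38.

(-38 - sqrt(19) + 2*sqrt(17) + 4*sqrt(323))/49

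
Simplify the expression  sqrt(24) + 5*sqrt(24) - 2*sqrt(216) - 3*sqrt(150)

-15*sqrt(6)

sqrt(24) = 2*sqrt(6); 5*sqrt(24) = 10*sqrt(6); 2*sqrt(216) = 12*sqrt(6); 3*sqrt(150) = 15*sqrt(6)
Combine: (2 + 10 - 12 - 15)·sqrt(6) = -15*sqrt(6)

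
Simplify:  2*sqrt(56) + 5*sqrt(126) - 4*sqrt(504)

-5*sqrt(14)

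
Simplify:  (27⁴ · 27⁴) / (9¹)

27⁴ = 3^12; 27⁴ = 3^12; 9¹ = 3^2
Combine exponents: 3^22

3^22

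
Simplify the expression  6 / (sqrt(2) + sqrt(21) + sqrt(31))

Group as (sqrt(2) + sqrt(31)) + sqrt(21); multiply by (sqrt(2) + sqrt(31)) - sqrt(21), then rationalise the remaining surd.

(-3*sqrt(1302) - 12*sqrt(31) + 18*sqrt(21) + 75*sqrt(2))/26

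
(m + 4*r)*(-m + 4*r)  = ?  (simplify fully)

(4*r)^2 - (m)^2 = -m^2 + 16*r^2.

-m^2 + 16*r^2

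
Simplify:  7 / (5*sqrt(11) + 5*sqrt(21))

(-7*sqrt(11) + 7*sqrt(21))/50

Multiply numerator and denominator by -5*sqrt(21) + 5*sqrt(11).
Denominator becomes -250; numerator becomes -35*sqrt(21) + 35*sqrt(11).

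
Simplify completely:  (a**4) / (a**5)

1/a

Quotient: (a**-1)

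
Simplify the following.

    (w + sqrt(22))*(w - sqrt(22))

w**2 - 22

(w)**2 - (sqrt(22))**2 = w**2 - 22.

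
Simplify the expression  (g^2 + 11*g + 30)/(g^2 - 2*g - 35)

Factor: g^2 + 11*g + 30 = (g + 6)*(g + 5);  g^2 - 2*g - 35 = (g - 7)*(g + 5)
Cancel the common factor (g + 5).

(g + 6)/(g - 7)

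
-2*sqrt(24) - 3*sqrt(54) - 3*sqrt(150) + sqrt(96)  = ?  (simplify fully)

2*sqrt(24) = 4*sqrt(6); 3*sqrt(54) = 9*sqrt(6); 3*sqrt(150) = 15*sqrt(6); sqrt(96) = 4*sqrt(6)
Combine: (-4 - 9 - 15 + 4)·sqrt(6) = -24*sqrt(6)

-24*sqrt(6)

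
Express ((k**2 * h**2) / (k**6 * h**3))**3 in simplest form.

1/(h**3*k**12)

Inside the bracket: (k**-4) * (h**-1)
Raise to the power 3: (k**-12) * (h**-3)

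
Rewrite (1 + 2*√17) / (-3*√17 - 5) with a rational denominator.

(-97 + 7*√17)/128

Multiply numerator and denominator by -5 + 3*√17.
Denominator becomes -128; numerator becomes -7*√17 + 97.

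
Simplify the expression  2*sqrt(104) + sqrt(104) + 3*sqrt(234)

15*sqrt(26)

2*sqrt(104) = 4*sqrt(26); sqrt(104) = 2*sqrt(26); 3*sqrt(234) = 9*sqrt(26)
Combine: (4 + 2 + 9)·sqrt(26) = 15*sqrt(26)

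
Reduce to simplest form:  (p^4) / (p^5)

Quotient: (p^-1)

1/p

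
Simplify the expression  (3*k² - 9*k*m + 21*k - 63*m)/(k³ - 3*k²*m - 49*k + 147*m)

Factor: 3*k² - 9*k*m + 21*k - 63*m = 3·(k + 7)·(k - 3*m);  k³ - 3*k²*m - 49*k + 147*m = (k - 7)·(k + 7)·(k - 3*m)
Cancel the common factors (k - 3*m), (k + 7).

3/(k - 7)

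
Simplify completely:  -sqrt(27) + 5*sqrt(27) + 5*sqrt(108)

42*sqrt(3)

sqrt(27) = 3*sqrt(3); 5*sqrt(27) = 15*sqrt(3); 5*sqrt(108) = 30*sqrt(3)
Combine: (-3 + 15 + 30)·sqrt(3) = 42*sqrt(3)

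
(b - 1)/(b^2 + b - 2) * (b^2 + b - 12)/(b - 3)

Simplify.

Factor: b^2 + b - 2 = (b - 1)*(b + 2);  b^2 + b - 12 = (b + 4)*(b - 3)
Cancel the common factors (b - 1), (b - 3).

(b + 4)/(b + 2)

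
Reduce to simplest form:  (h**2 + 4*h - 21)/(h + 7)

h - 3

Factor: h**2 + 4*h - 21 = (h - 3)*(h + 7)
Cancel the common factor (h + 7).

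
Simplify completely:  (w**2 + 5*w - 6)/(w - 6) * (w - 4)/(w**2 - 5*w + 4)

(w + 6)/(w - 6)

Factor: w**2 + 5*w - 6 = (w - 1)*(w + 6);  w**2 - 5*w + 4 = (w - 4)*(w - 1)
Cancel the common factors (w - 4), (w - 1).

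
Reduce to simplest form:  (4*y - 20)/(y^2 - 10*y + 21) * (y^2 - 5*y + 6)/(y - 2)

Factor: 4*y - 20 = 4*(y - 5);  y^2 - 10*y + 21 = (y - 7)*(y - 3);  y^2 - 5*y + 6 = (y - 3)*(y - 2)
Cancel the common factors (y - 2), (y - 3).

(4*y - 20)/(y - 7)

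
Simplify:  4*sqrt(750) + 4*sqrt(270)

32*sqrt(30)

4*sqrt(750) = 20*sqrt(30); 4*sqrt(270) = 12*sqrt(30)
Combine: (20 + 12)·sqrt(30) = 32*sqrt(30)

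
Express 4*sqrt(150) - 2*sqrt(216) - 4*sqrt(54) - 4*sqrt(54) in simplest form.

-16*sqrt(6)

4*sqrt(150) = 20*sqrt(6); 2*sqrt(216) = 12*sqrt(6); 4*sqrt(54) = 12*sqrt(6); 4*sqrt(54) = 12*sqrt(6)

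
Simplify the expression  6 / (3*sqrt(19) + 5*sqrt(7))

Multiply numerator and denominator by -3*sqrt(19) + 5*sqrt(7).
Denominator becomes 4; numerator becomes -18*sqrt(19) + 30*sqrt(7).

(-9*sqrt(19) + 15*sqrt(7))/2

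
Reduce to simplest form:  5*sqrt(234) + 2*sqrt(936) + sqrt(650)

5*sqrt(234) = 15*sqrt(26); 2*sqrt(936) = 12*sqrt(26); sqrt(650) = 5*sqrt(26)
Combine: (15 + 12 + 5)·sqrt(26) = 32*sqrt(26)

32*sqrt(26)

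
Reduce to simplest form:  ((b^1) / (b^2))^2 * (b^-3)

b^(-5)

Inside the bracket: (b^-1)
Raise to the power 2: (b^-2)
Multiply by (b^-3): add exponents.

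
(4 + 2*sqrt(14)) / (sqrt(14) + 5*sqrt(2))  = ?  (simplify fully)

(-7 - sqrt(14) + 5*sqrt(2) + 5*sqrt(7))/9

Multiply numerator and denominator by -5*sqrt(2) + sqrt(14).
Denominator becomes -36; numerator becomes -20*sqrt(7) - 20*sqrt(2) + 4*sqrt(14) + 28.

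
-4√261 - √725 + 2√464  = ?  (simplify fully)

4√261 = 12*√29; √725 = 5*√29; 2√464 = 8*√29
Combine: (-12 - 5 + 8)·√29 = -9*√29

-9*√29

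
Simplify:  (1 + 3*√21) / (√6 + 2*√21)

Multiply numerator and denominator by -√6 + 2*√21.
Denominator becomes 78; numerator becomes -9*√14 - √6 + 2*√21 + 126.

(-9*√14 - √6 + 2*√21 + 126)/78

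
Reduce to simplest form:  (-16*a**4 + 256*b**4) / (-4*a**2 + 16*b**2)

4*a**2 + 16*b**2

-16*a**4 + 256*b**4 factors as -16*(a - 2*b)*(a + 2*b)*(a**2 + 4*b**2).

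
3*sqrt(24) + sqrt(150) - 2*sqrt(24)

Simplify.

3*sqrt(24) = 6*sqrt(6); sqrt(150) = 5*sqrt(6); 2*sqrt(24) = 4*sqrt(6)
Combine: (6 + 5 - 4)·sqrt(6) = 7*sqrt(6)

7*sqrt(6)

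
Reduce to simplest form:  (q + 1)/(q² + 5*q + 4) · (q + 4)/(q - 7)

1/(q - 7)

Factor: q² + 5*q + 4 = (q + 4)·(q + 1)
Cancel the common factors (q + 1), (q + 4).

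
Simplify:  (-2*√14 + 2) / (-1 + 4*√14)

(-110 + 6*√14)/223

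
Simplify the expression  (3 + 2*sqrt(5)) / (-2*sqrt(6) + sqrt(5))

(-4*sqrt(30) - 6*sqrt(6) - 10 - 3*sqrt(5))/19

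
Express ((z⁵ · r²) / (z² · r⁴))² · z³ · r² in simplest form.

z⁹/r²

Inside the bracket: z³ · (r^-2)
Raise to the power 2: z⁶ · (r^-4)
Multiply by z³ · r²: add exponents.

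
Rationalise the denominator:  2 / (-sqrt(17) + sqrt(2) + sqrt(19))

Group as (sqrt(2) + sqrt(19)) - sqrt(17); multiply by (sqrt(2) + sqrt(19)) + sqrt(17), then rationalise the remaining surd.

(-2*sqrt(17) + 17*sqrt(2) + sqrt(646))/34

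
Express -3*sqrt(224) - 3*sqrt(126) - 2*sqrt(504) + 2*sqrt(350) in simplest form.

-23*sqrt(14)

3*sqrt(224) = 12*sqrt(14); 3*sqrt(126) = 9*sqrt(14); 2*sqrt(504) = 12*sqrt(14); 2*sqrt(350) = 10*sqrt(14)
Combine: (-12 - 9 - 12 + 10)·sqrt(14) = -23*sqrt(14)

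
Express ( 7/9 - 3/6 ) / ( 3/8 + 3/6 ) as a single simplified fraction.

Numerator: 7/9 - 3/6 = 5/18
Denominator: 3/8 + 3/6 = 7/8
Divide: (5/18) · (8/7) = 20/63

20/63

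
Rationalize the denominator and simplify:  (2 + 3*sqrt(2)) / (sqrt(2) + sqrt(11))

(-6 - 2*sqrt(2) + 2*sqrt(11) + 3*sqrt(22))/9

Multiply numerator and denominator by -sqrt(11) + sqrt(2).
Denominator becomes -9; numerator becomes -3*sqrt(22) - 2*sqrt(11) + 2*sqrt(2) + 6.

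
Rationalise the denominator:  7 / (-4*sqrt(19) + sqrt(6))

Multiply numerator and denominator by sqrt(6) + 4*sqrt(19).
Denominator becomes -298; numerator becomes 7*sqrt(6) + 28*sqrt(19).

(-28*sqrt(19) - 7*sqrt(6))/298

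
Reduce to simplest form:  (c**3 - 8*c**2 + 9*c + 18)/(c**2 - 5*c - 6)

Factor: c**3 - 8*c**2 + 9*c + 18 = (c - 3)*(c + 1)*(c - 6);  c**2 - 5*c - 6 = (c - 6)*(c + 1)
Cancel the common factors (c + 1), (c - 6).

c - 3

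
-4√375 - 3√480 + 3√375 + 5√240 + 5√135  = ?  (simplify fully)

4√375 = 20*√15; 3√480 = 12*√30; 3√375 = 15*√15; 5√240 = 20*√15; 5√135 = 15*√15

-12*√30 + 30*√15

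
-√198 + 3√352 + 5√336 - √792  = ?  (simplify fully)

3*√22 + 20*√21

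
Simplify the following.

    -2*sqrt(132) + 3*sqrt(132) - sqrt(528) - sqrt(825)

-7*sqrt(33)

2*sqrt(132) = 4*sqrt(33); 3*sqrt(132) = 6*sqrt(33); sqrt(528) = 4*sqrt(33); sqrt(825) = 5*sqrt(33)
Combine: (-4 + 6 - 4 - 5)·sqrt(33) = -7*sqrt(33)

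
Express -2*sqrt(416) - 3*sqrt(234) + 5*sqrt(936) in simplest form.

2*sqrt(416) = 8*sqrt(26); 3*sqrt(234) = 9*sqrt(26); 5*sqrt(936) = 30*sqrt(26)
Combine: (-8 - 9 + 30)·sqrt(26) = 13*sqrt(26)

13*sqrt(26)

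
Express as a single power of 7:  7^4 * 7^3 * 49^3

7^13

7^4 = 7^4; 7^3 = 7^3; 49^3 = 7^6
Combine exponents: 7^13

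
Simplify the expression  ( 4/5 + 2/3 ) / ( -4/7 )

Numerator: 4/5 + 2/3 = 22/15
Denominator: -4/7 = -4/7
Divide: (22/15) · (-7/4) = -77/30

-77/30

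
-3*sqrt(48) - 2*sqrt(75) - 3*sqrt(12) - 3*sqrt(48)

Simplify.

-40*sqrt(3)

3*sqrt(48) = 12*sqrt(3); 2*sqrt(75) = 10*sqrt(3); 3*sqrt(12) = 6*sqrt(3); 3*sqrt(48) = 12*sqrt(3)
Combine: (-12 - 10 - 6 - 12)·sqrt(3) = -40*sqrt(3)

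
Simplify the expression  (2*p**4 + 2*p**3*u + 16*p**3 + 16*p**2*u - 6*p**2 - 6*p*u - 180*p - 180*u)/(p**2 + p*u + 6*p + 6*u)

Factor: 2*p**4 + 2*p**3*u + 16*p**3 + 16*p**2*u - 6*p**2 - 6*p*u - 180*p - 180*u = 2*(p + 6)*(p + 5)*(p + u)*(p - 3);  p**2 + p*u + 6*p + 6*u = (p + u)*(p + 6)
Cancel the common factors (p + u), (p + 6).

2*p**2 + 4*p - 30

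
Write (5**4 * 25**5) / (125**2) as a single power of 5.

5**4 = 5**4; 25**5 = 5**10; 125**2 = 5**6
Combine exponents: 5**8

5**8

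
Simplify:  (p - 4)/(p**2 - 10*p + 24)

1/(p - 6)

Factor: p**2 - 10*p + 24 = (p - 4)*(p - 6)
Cancel the common factor (p - 4).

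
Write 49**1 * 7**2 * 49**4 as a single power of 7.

49**1 = 7**2; 7**2 = 7**2; 49**4 = 7**8
Combine exponents: 7**12

7**12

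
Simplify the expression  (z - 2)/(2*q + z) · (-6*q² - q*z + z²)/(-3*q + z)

z - 2

Factor: -6*q² - q*z + z² = (2*q + z)·(-3*q + z)
Cancel the common factors (-3*q + z), (2*q + z).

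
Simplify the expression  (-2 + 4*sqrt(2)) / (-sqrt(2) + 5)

(-2 + 18*sqrt(2))/23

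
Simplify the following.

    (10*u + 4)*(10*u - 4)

Difference of squares with P = 10*u, Q = 4.

100*u**2 - 16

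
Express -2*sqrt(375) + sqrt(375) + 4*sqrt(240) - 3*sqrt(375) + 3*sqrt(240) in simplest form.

8*sqrt(15)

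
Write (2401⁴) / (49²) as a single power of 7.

7^12

2401⁴ = 7^16; 49² = 7^4
Combine exponents: 7^12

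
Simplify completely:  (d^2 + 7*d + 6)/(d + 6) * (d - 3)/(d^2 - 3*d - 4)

Factor: d^2 + 7*d + 6 = (d + 1)*(d + 6);  d^2 - 3*d - 4 = (d - 4)*(d + 1)
Cancel the common factors (d + 6), (d + 1).

(d - 3)/(d - 4)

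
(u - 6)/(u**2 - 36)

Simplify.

Factor: u**2 - 36 = (u + 6)*(u - 6)
Cancel the common factor (u - 6).

1/(u + 6)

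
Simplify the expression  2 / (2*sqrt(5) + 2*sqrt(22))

(-sqrt(5) + sqrt(22))/17

Multiply numerator and denominator by -2*sqrt(5) + 2*sqrt(22).
Denominator becomes 68; numerator becomes -4*sqrt(5) + 4*sqrt(22).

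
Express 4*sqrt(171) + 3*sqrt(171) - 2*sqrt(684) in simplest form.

4*sqrt(171) = 12*sqrt(19); 3*sqrt(171) = 9*sqrt(19); 2*sqrt(684) = 12*sqrt(19)
Combine: (12 + 9 - 12)·sqrt(19) = 9*sqrt(19)

9*sqrt(19)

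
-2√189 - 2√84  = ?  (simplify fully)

2√189 = 6*√21; 2√84 = 4*√21
Combine: (-6 - 4)·√21 = -10*√21

-10*√21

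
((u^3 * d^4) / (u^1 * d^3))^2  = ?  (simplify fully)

Inside the bracket: u^2 * d^1
Raise to the power 2: u^4 * d^2

d^2*u^4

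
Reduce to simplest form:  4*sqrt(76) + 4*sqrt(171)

4*sqrt(76) = 8*sqrt(19); 4*sqrt(171) = 12*sqrt(19)
Combine: (8 + 12)·sqrt(19) = 20*sqrt(19)

20*sqrt(19)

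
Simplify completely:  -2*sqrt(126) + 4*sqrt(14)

-2*sqrt(14)

2*sqrt(126) = 6*sqrt(14); 4*sqrt(14) = 4*sqrt(14)
Combine: (-6 + 4)·sqrt(14) = -2*sqrt(14)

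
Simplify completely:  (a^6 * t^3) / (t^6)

a^6/t^3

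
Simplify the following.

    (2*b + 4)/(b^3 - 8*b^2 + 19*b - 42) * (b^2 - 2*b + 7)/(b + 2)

2/(b - 6)

Factor: 2*b + 4 = 2*(b + 2);  b^3 - 8*b^2 + 19*b - 42 = (b^2 - 2*b + 7)*(b - 6)
Cancel the common factors (b^2 - 2*b + 7), (b + 2).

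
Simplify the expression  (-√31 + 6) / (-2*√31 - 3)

Multiply numerator and denominator by -3 + 2*√31.
Denominator becomes -115; numerator becomes -80 + 15*√31.

(-3*√31 + 16)/23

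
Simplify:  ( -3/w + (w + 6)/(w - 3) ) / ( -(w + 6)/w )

(-w² - 3*w - 9)/(w² + 3*w - 18)

Numerator: -3/w + (w + 6)/(w - 3) = (w² + 3*w + 9)/(w² - 3*w)
Denominator: -(w + 6)/w = (-w - 6)/w
Divide: ((w² + 3*w + 9)/(w² - 3*w)) · (w/(-w - 6)) = (-w² - 3*w - 9)/(w² + 3*w - 18)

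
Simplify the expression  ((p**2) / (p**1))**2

Inside the bracket: p**1
Raise to the power 2: p**2

p**2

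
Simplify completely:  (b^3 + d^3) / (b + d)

Apply the sum-of-cubes factorisation and cancel (b + d).

b^2 - b*d + d^2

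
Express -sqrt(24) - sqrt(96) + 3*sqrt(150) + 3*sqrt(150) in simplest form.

sqrt(24) = 2*sqrt(6); sqrt(96) = 4*sqrt(6); 3*sqrt(150) = 15*sqrt(6); 3*sqrt(150) = 15*sqrt(6)
Combine: (-2 - 4 + 15 + 15)·sqrt(6) = 24*sqrt(6)

24*sqrt(6)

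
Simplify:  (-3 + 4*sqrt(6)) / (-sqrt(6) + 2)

Multiply numerator and denominator by 2 + sqrt(6).
Denominator becomes -2; numerator becomes 5*sqrt(6) + 18.

(-18 - 5*sqrt(6))/2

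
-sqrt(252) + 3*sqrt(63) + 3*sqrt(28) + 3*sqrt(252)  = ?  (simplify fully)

sqrt(252) = 6*sqrt(7); 3*sqrt(63) = 9*sqrt(7); 3*sqrt(28) = 6*sqrt(7); 3*sqrt(252) = 18*sqrt(7)
Combine: (-6 + 9 + 6 + 18)·sqrt(7) = 27*sqrt(7)

27*sqrt(7)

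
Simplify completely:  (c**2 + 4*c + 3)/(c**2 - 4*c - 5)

Factor: c**2 + 4*c + 3 = (c + 3)*(c + 1);  c**2 - 4*c - 5 = (c + 1)*(c - 5)
Cancel the common factor (c + 1).

(c + 3)/(c - 5)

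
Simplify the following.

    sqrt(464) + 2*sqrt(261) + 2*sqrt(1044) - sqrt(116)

sqrt(464) = 4*sqrt(29); 2*sqrt(261) = 6*sqrt(29); 2*sqrt(1044) = 12*sqrt(29); sqrt(116) = 2*sqrt(29)
Combine: (4 + 6 + 12 - 2)·sqrt(29) = 20*sqrt(29)

20*sqrt(29)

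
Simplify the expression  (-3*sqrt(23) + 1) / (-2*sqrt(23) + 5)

(13*sqrt(23) + 133)/67

Multiply numerator and denominator by 5 + 2*sqrt(23).
Denominator becomes -67; numerator becomes -133 - 13*sqrt(23).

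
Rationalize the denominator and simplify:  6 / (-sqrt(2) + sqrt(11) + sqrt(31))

(-33*sqrt(11) - 3*sqrt(682) + 60*sqrt(2) + 27*sqrt(31))/59

Group as (sqrt(11) + sqrt(31)) - sqrt(2); multiply by (sqrt(11) + sqrt(31)) + sqrt(2), then rationalise the remaining surd.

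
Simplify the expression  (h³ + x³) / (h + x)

Apply the sum-of-cubes factorisation and cancel (h + x).

h² - h*x + x²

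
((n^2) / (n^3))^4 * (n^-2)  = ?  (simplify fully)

n^(-6)

Inside the bracket: (n^-1)
Raise to the power 4: (n^-4)
Multiply by (n^-2): add exponents.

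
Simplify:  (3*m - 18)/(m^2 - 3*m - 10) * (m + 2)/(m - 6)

3/(m - 5)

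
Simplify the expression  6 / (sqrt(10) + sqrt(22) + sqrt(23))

Group as (sqrt(10) + sqrt(22)) + sqrt(23); multiply by (sqrt(10) + sqrt(22)) - sqrt(23), then rationalise the remaining surd.

(-24*sqrt(1265) + 54*sqrt(23) + 66*sqrt(22) + 210*sqrt(10))/799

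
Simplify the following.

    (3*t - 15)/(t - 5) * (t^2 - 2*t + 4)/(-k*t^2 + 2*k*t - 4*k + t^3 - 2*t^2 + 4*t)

Factor: 3*t - 15 = 3*(t - 5);  -k*t^2 + 2*k*t - 4*k + t^3 - 2*t^2 + 4*t = (-k + t)*(t^2 - 2*t + 4)
Cancel the common factors (t^2 - 2*t + 4), (t - 5).

3/(-k + t)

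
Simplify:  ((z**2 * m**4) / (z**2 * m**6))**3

Inside the bracket: (m**-2)
Raise to the power 3: (m**-6)

m**(-6)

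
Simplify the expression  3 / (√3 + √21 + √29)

Group as (√3 + √21) + √29; multiply by (√3 + √21) - √29, then rationalise the remaining surd.

(-18*√203 - 15*√29 + 33*√21 + 141*√3)/227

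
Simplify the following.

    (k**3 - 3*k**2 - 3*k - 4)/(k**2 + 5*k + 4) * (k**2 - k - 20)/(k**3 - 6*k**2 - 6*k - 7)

(k**2 - 9*k + 20)/(k**2 - 6*k - 7)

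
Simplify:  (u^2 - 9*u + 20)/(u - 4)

Factor: u^2 - 9*u + 20 = (u - 5)*(u - 4)
Cancel the common factor (u - 4).

u - 5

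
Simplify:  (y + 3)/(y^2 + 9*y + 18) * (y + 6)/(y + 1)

Factor: y^2 + 9*y + 18 = (y + 6)*(y + 3)
Cancel the common factors (y + 3), (y + 6).

1/(y + 1)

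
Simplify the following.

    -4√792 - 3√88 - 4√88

-38*√22

4√792 = 24*√22; 3√88 = 6*√22; 4√88 = 8*√22
Combine: (-24 - 6 - 8)·√22 = -38*√22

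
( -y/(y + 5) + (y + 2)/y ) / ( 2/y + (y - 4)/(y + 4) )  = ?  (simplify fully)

(7*y² + 38*y + 40)/(y³ + 3*y² - 2*y + 40)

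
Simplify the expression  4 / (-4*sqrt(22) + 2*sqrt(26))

(-2*sqrt(22) - sqrt(26))/31

Multiply numerator and denominator by 2*sqrt(26) + 4*sqrt(22).
Denominator becomes -248; numerator becomes 8*sqrt(26) + 16*sqrt(22).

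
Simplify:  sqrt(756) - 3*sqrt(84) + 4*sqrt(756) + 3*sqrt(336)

36*sqrt(21)

sqrt(756) = 6*sqrt(21); 3*sqrt(84) = 6*sqrt(21); 4*sqrt(756) = 24*sqrt(21); 3*sqrt(336) = 12*sqrt(21)
Combine: (6 - 6 + 24 + 12)·sqrt(21) = 36*sqrt(21)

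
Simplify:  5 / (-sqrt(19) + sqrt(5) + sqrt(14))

(5*sqrt(14) + 14*sqrt(5) + sqrt(1330))/28

Group as (sqrt(5) + sqrt(14)) - sqrt(19); multiply by (sqrt(5) + sqrt(14)) + sqrt(19), then rationalise the remaining surd.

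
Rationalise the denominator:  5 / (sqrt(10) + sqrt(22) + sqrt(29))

Group as (sqrt(10) + sqrt(22)) + sqrt(29); multiply by (sqrt(10) + sqrt(22)) - sqrt(29), then rationalise the remaining surd.

(-20*sqrt(1595) + 15*sqrt(29) + 85*sqrt(22) + 205*sqrt(10))/871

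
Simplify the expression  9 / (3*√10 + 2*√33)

(-9*√10 + 6*√33)/14

Multiply numerator and denominator by -3*√10 + 2*√33.
Denominator becomes 42; numerator becomes -27*√10 + 18*√33.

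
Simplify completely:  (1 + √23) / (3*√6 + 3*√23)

(-√138 - √6 + √23 + 23)/51

Multiply numerator and denominator by -3*√6 + 3*√23.
Denominator becomes 153; numerator becomes -3*√138 - 3*√6 + 3*√23 + 69.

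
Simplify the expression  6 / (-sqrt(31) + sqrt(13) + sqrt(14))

(6*sqrt(31) + 45*sqrt(14) + 48*sqrt(13) + 3*sqrt(5642))/178

Group as (sqrt(13) + sqrt(14)) - sqrt(31); multiply by (sqrt(13) + sqrt(14)) + sqrt(31), then rationalise the remaining surd.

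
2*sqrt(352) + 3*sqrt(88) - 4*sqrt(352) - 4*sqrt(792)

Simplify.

2*sqrt(352) = 8*sqrt(22); 3*sqrt(88) = 6*sqrt(22); 4*sqrt(352) = 16*sqrt(22); 4*sqrt(792) = 24*sqrt(22)
Combine: (8 + 6 - 16 - 24)·sqrt(22) = -26*sqrt(22)

-26*sqrt(22)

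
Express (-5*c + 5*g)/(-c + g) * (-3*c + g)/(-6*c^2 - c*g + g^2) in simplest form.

Factor: -5*c + 5*g = 5*(-c + g);  -6*c^2 - c*g + g^2 = (-3*c + g)*(2*c + g)
Cancel the common factors (-3*c + g), (-c + g).

5/(2*c + g)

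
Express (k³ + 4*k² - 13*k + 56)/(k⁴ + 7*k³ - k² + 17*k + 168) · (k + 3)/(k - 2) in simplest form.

1/(k - 2)

Factor: k³ + 4*k² - 13*k + 56 = (k² - 3*k + 8)·(k + 7);  k⁴ + 7*k³ - k² + 17*k + 168 = (k + 3)·(k² - 3*k + 8)·(k + 7)
Cancel the common factors (k² - 3*k + 8), (k + 7), (k + 3).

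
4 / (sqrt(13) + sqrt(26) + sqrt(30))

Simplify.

(-208*sqrt(15) + 36*sqrt(30) + 68*sqrt(26) + 172*sqrt(13))/1271

Group as (sqrt(13) + sqrt(30)) + sqrt(26); multiply by (sqrt(13) + sqrt(30)) - sqrt(26), then rationalise the remaining surd.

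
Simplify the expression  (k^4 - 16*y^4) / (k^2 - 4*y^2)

k^4 - 16*y^4 factors as -(-k + 2*y)*(k + 2*y)*(k^2 + 4*y^2).

k^2 + 4*y^2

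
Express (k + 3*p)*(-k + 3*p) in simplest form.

(3*p)**2 - (k)**2 = -k**2 + 9*p**2.

-k**2 + 9*p**2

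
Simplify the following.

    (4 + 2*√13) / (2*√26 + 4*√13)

(-13*√2 - 2*√26 + 4*√13 + 26)/26

Multiply numerator and denominator by -2*√26 + 4*√13.
Denominator becomes 104; numerator becomes -52*√2 - 8*√26 + 16*√13 + 104.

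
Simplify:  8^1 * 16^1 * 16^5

2^27

8^1 = 2^3; 16^1 = 2^4; 16^5 = 2^20
Combine exponents: 2^27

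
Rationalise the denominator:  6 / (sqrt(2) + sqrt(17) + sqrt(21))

Group as (sqrt(2) + sqrt(17)) + sqrt(21); multiply by (sqrt(2) + sqrt(17)) - sqrt(21), then rationalise the remaining surd.

(-sqrt(714) - sqrt(21) + 3*sqrt(17) + 18*sqrt(2))/11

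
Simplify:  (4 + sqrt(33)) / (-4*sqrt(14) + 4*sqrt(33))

(4*sqrt(14) + sqrt(462) + 4*sqrt(33) + 33)/76

Multiply numerator and denominator by 4*sqrt(14) + 4*sqrt(33).
Denominator becomes 304; numerator becomes 16*sqrt(14) + 4*sqrt(462) + 16*sqrt(33) + 132.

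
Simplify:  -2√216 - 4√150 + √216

-26*√6

2√216 = 12*√6; 4√150 = 20*√6; √216 = 6*√6
Combine: (-12 - 20 + 6)·√6 = -26*√6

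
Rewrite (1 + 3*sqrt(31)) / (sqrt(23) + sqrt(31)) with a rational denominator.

Multiply numerator and denominator by -sqrt(23) + sqrt(31).
Denominator becomes 8; numerator becomes -3*sqrt(713) - sqrt(23) + sqrt(31) + 93.

(-3*sqrt(713) - sqrt(23) + sqrt(31) + 93)/8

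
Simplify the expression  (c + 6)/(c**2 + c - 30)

1/(c - 5)

Factor: c**2 + c - 30 = (c + 6)*(c - 5)
Cancel the common factor (c + 6).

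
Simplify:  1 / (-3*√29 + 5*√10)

Multiply numerator and denominator by 5*√10 + 3*√29.
Denominator becomes -11; numerator becomes 5*√10 + 3*√29.

(-3*√29 - 5*√10)/11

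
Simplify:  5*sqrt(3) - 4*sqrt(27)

5*sqrt(3) = 5*sqrt(3); 4*sqrt(27) = 12*sqrt(3)
Combine: (5 - 12)·sqrt(3) = -7*sqrt(3)

-7*sqrt(3)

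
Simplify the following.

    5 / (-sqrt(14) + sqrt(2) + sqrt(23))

(-55*sqrt(14) - 35*sqrt(23) + 175*sqrt(2) + 20*sqrt(161))/63

Group as (sqrt(2) + sqrt(23)) - sqrt(14); multiply by (sqrt(2) + sqrt(23)) + sqrt(14), then rationalise the remaining surd.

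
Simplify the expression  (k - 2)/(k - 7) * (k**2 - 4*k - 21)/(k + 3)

Factor: k**2 - 4*k - 21 = (k - 7)*(k + 3)
Cancel the common factors (k - 7), (k + 3).

k - 2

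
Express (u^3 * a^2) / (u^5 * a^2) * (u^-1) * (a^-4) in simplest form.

1/(a^4*u^3)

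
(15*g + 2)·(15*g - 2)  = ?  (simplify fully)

225*g² - 4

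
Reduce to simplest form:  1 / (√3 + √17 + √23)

Group as (√17 + √23) + √3; multiply by (√17 + √23) - √3, then rationalise the remaining surd.

(-2*√1173 - 3*√23 + 9*√17 + 37*√3)/195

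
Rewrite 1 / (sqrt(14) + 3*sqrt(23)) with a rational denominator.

(-sqrt(14) + 3*sqrt(23))/193

Multiply numerator and denominator by -sqrt(14) + 3*sqrt(23).
Denominator becomes 193; numerator becomes -sqrt(14) + 3*sqrt(23).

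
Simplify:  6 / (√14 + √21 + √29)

Group as (√14 + √29) + √21; multiply by (√14 + √29) - √21, then rationalise the remaining surd.

(-7*√174 + 3*√29 + 11*√21 + 18*√14)/95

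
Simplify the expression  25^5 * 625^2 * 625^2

25^5 = 5^10; 625^2 = 5^8; 625^2 = 5^8
Combine exponents: 5^26

5^26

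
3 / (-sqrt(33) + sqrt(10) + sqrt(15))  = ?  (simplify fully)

Group as (sqrt(10) + sqrt(15)) - sqrt(33); multiply by (sqrt(10) + sqrt(15)) + sqrt(33), then rationalise the remaining surd.

(12*sqrt(33) + 42*sqrt(15) + 57*sqrt(10) + 45*sqrt(22))/268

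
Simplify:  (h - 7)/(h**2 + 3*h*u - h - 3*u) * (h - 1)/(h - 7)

Factor: h**2 + 3*h*u - h - 3*u = (h + 3*u)*(h - 1)
Cancel the common factors (h - 7), (h - 1).

1/(h + 3*u)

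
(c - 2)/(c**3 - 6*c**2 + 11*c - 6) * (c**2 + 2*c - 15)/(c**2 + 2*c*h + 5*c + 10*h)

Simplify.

1/(c**2 + 2*c*h - c - 2*h)

Factor: c**3 - 6*c**2 + 11*c - 6 = (c - 2)*(c - 1)*(c - 3);  c**2 + 2*c - 15 = (c - 3)*(c + 5);  c**2 + 2*c*h + 5*c + 10*h = (c + 2*h)*(c + 5)
Cancel the common factors (c + 5), (c - 3), (c - 2).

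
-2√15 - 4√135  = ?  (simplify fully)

2√15 = 2*√15; 4√135 = 12*√15
Combine: (-2 - 12)·√15 = -14*√15

-14*√15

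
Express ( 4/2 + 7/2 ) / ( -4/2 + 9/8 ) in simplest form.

Numerator: 4/2 + 7/2 = 11/2
Denominator: -4/2 + 9/8 = -7/8
Divide: (11/2) · (-8/7) = -44/7

-44/7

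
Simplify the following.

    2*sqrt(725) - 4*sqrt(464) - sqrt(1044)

-12*sqrt(29)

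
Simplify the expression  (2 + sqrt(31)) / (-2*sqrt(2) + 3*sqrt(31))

(4*sqrt(2) + 2*sqrt(62) + 6*sqrt(31) + 93)/271

Multiply numerator and denominator by 2*sqrt(2) + 3*sqrt(31).
Denominator becomes 271; numerator becomes 4*sqrt(2) + 2*sqrt(62) + 6*sqrt(31) + 93.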